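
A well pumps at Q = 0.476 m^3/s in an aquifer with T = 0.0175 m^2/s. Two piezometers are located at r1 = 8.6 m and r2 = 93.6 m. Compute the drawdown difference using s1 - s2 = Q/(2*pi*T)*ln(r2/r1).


Thiem equation: s1 - s2 = Q/(2*pi*T) * ln(r2/r1).
ln(r2/r1) = ln(93.6/8.6) = 2.3873.
Q/(2*pi*T) = 0.476 / (2*pi*0.0175) = 0.476 / 0.11 = 4.329.
s1 - s2 = 4.329 * 2.3873 = 10.3345 m.

10.3345


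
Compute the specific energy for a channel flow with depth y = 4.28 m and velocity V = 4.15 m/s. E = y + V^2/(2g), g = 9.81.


Specific energy E = y + V^2/(2g).
Velocity head = V^2/(2g) = 4.15^2 / (2*9.81) = 17.2225 / 19.62 = 0.8778 m.
E = 4.28 + 0.8778 = 5.1578 m.

5.1578


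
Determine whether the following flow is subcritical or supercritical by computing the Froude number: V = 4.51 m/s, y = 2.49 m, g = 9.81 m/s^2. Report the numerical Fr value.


The Froude number is defined as Fr = V / sqrt(g*y).
g*y = 9.81 * 2.49 = 24.4269.
sqrt(g*y) = sqrt(24.4269) = 4.9424.
Fr = 4.51 / 4.9424 = 0.9125.
Since Fr < 1, the flow is subcritical.

0.9125


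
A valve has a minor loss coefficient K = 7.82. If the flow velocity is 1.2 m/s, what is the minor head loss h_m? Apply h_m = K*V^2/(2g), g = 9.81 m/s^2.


Minor loss formula: h_m = K * V^2/(2g).
V^2 = 1.2^2 = 1.44.
V^2/(2g) = 1.44 / 19.62 = 0.0734 m.
h_m = 7.82 * 0.0734 = 0.5739 m.

0.5739


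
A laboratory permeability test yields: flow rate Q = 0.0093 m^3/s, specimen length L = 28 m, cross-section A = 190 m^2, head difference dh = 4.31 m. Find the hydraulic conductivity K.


From K = Q*L / (A*dh):
Numerator: Q*L = 0.0093 * 28 = 0.2604.
Denominator: A*dh = 190 * 4.31 = 818.9.
K = 0.2604 / 818.9 = 0.000318 m/s.

0.000318


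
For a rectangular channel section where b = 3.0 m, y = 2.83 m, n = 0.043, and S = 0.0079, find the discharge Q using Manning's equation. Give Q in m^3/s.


For a rectangular channel, the cross-sectional area A = b * y = 3.0 * 2.83 = 8.49 m^2.
The wetted perimeter P = b + 2y = 3.0 + 2*2.83 = 8.66 m.
Hydraulic radius R = A/P = 8.49/8.66 = 0.9804 m.
Velocity V = (1/n)*R^(2/3)*S^(1/2) = (1/0.043)*0.9804^(2/3)*0.0079^(1/2) = 2.0399 m/s.
Discharge Q = A * V = 8.49 * 2.0399 = 17.319 m^3/s.

17.319


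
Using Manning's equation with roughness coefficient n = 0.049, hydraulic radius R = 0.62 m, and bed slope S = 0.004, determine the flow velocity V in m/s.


Manning's equation gives V = (1/n) * R^(2/3) * S^(1/2).
First, compute R^(2/3) = 0.62^(2/3) = 0.7271.
Next, S^(1/2) = 0.004^(1/2) = 0.063246.
Then 1/n = 1/0.049 = 20.41.
V = 20.41 * 0.7271 * 0.063246 = 0.9385 m/s.

0.9385


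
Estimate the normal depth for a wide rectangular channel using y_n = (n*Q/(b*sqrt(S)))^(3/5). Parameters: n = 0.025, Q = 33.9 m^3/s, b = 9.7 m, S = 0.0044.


We use the wide-channel approximation y_n = (n*Q/(b*sqrt(S)))^(3/5).
sqrt(S) = sqrt(0.0044) = 0.066332.
Numerator: n*Q = 0.025 * 33.9 = 0.8475.
Denominator: b*sqrt(S) = 9.7 * 0.066332 = 0.64342.
arg = 1.3172.
y_n = 1.3172^(3/5) = 1.1797 m.

1.1797


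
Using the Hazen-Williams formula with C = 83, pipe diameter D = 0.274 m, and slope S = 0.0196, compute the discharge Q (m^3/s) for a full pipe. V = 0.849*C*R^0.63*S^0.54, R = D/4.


For a full circular pipe, R = D/4 = 0.274/4 = 0.0685 m.
V = 0.849 * 83 * 0.0685^0.63 * 0.0196^0.54
  = 0.849 * 83 * 0.184708 * 0.119624
  = 1.557 m/s.
Pipe area A = pi*D^2/4 = pi*0.274^2/4 = 0.059 m^2.
Q = A * V = 0.059 * 1.557 = 0.0918 m^3/s.

0.0918


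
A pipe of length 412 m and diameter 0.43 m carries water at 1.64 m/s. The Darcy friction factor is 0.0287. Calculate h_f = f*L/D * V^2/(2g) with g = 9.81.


Darcy-Weisbach equation: h_f = f * (L/D) * V^2/(2g).
f * L/D = 0.0287 * 412/0.43 = 27.4986.
V^2/(2g) = 1.64^2 / (2*9.81) = 2.6896 / 19.62 = 0.1371 m.
h_f = 27.4986 * 0.1371 = 3.77 m.

3.77


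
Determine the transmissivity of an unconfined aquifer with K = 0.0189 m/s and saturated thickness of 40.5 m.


Transmissivity is defined as T = K * h.
T = 0.0189 * 40.5
  = 0.7654 m^2/s.

0.7654


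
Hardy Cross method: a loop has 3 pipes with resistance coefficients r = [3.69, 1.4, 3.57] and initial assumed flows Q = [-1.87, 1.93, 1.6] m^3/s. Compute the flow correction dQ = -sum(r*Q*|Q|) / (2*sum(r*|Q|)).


Numerator terms (r*Q*|Q|): 3.69*-1.87*|-1.87| = -12.9036; 1.4*1.93*|1.93| = 5.2149; 3.57*1.6*|1.6| = 9.1392.
Sum of numerator = 1.4505.
Denominator terms (r*|Q|): 3.69*|-1.87| = 6.9003; 1.4*|1.93| = 2.702; 3.57*|1.6| = 5.712.
2 * sum of denominator = 2 * 15.3143 = 30.6286.
dQ = -1.4505 / 30.6286 = -0.0474 m^3/s.

-0.0474


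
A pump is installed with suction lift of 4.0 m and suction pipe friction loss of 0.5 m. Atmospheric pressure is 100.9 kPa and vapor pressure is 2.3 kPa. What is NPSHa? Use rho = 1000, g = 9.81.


NPSHa = p_atm/(rho*g) - z_s - hf_s - p_vap/(rho*g).
p_atm/(rho*g) = 100.9*1000 / (1000*9.81) = 10.285 m.
p_vap/(rho*g) = 2.3*1000 / (1000*9.81) = 0.234 m.
NPSHa = 10.285 - 4.0 - 0.5 - 0.234
      = 5.55 m.

5.55


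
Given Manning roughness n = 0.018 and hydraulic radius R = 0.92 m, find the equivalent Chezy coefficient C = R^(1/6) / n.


The Chezy coefficient relates to Manning's n through C = R^(1/6) / n.
R^(1/6) = 0.92^(1/6) = 0.986199.
C = 0.986199 / 0.018 = 54.79 m^(1/2)/s.

54.79


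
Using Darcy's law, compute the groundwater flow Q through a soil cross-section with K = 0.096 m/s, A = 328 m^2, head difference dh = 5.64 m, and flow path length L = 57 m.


Darcy's law: Q = K * A * i, where i = dh/L.
Hydraulic gradient i = 5.64 / 57 = 0.098947.
Q = 0.096 * 328 * 0.098947
  = 3.1157 m^3/s.

3.1157


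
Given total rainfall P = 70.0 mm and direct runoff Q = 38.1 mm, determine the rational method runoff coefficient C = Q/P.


The runoff coefficient C = runoff depth / rainfall depth.
C = 38.1 / 70.0
  = 0.5443.

0.5443


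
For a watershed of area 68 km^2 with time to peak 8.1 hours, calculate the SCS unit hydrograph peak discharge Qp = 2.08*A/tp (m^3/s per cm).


SCS formula: Qp = 2.08 * A / tp.
Qp = 2.08 * 68 / 8.1
   = 141.44 / 8.1
   = 17.46 m^3/s per cm.

17.46


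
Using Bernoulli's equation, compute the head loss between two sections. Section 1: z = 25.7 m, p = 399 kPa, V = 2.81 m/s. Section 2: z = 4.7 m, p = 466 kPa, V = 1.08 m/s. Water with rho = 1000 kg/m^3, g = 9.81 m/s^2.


Total head at each section: H = z + p/(rho*g) + V^2/(2g).
H1 = 25.7 + 399*1000/(1000*9.81) + 2.81^2/(2*9.81)
   = 25.7 + 40.673 + 0.4025
   = 66.775 m.
H2 = 4.7 + 466*1000/(1000*9.81) + 1.08^2/(2*9.81)
   = 4.7 + 47.503 + 0.0594
   = 52.262 m.
h_L = H1 - H2 = 66.775 - 52.262 = 14.513 m.

14.513


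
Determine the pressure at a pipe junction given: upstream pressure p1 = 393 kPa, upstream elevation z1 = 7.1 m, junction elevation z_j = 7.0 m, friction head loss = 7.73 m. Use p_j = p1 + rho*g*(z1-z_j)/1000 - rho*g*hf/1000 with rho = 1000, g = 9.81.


Junction pressure: p_j = p1 + rho*g*(z1 - z_j)/1000 - rho*g*hf/1000.
Elevation term = 1000*9.81*(7.1 - 7.0)/1000 = 0.981 kPa.
Friction term = 1000*9.81*7.73/1000 = 75.831 kPa.
p_j = 393 + 0.981 - 75.831 = 318.15 kPa.

318.15


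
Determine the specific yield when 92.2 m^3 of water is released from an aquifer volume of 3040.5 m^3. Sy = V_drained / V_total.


Specific yield Sy = Volume drained / Total volume.
Sy = 92.2 / 3040.5
   = 0.0303.

0.0303


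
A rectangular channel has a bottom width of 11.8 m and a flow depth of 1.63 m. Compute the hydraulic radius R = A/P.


For a rectangular section:
Flow area A = b * y = 11.8 * 1.63 = 19.23 m^2.
Wetted perimeter P = b + 2y = 11.8 + 2*1.63 = 15.06 m.
Hydraulic radius R = A/P = 19.23 / 15.06 = 1.2772 m.

1.2772


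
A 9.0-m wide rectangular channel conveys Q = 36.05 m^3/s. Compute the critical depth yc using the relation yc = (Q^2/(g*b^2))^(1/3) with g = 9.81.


Using yc = (Q^2 / (g * b^2))^(1/3):
Q^2 = 36.05^2 = 1299.6.
g * b^2 = 9.81 * 9.0^2 = 9.81 * 81.0 = 794.61.
Q^2 / (g*b^2) = 1299.6 / 794.61 = 1.6355.
yc = 1.6355^(1/3) = 1.1782 m.

1.1782


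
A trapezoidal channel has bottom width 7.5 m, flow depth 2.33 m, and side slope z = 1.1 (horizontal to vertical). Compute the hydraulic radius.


For a trapezoidal section with side slope z:
A = (b + z*y)*y = (7.5 + 1.1*2.33)*2.33 = 23.447 m^2.
P = b + 2*y*sqrt(1 + z^2) = 7.5 + 2*2.33*sqrt(1 + 1.1^2) = 14.428 m.
R = A/P = 23.447 / 14.428 = 1.6251 m.

1.6251


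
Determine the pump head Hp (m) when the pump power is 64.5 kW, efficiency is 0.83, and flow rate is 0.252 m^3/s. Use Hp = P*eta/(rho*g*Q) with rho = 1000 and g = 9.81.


Pump head formula: Hp = P * eta / (rho * g * Q).
Numerator: P * eta = 64.5 * 1000 * 0.83 = 53535.0 W.
Denominator: rho * g * Q = 1000 * 9.81 * 0.252 = 2472.12.
Hp = 53535.0 / 2472.12 = 21.66 m.

21.66


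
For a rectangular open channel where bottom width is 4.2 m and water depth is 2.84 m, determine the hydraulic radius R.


For a rectangular section:
Flow area A = b * y = 4.2 * 2.84 = 11.93 m^2.
Wetted perimeter P = b + 2y = 4.2 + 2*2.84 = 9.88 m.
Hydraulic radius R = A/P = 11.93 / 9.88 = 1.2073 m.

1.2073


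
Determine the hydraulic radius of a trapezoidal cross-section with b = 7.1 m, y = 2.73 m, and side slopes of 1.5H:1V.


For a trapezoidal section with side slope z:
A = (b + z*y)*y = (7.1 + 1.5*2.73)*2.73 = 30.562 m^2.
P = b + 2*y*sqrt(1 + z^2) = 7.1 + 2*2.73*sqrt(1 + 1.5^2) = 16.943 m.
R = A/P = 30.562 / 16.943 = 1.8038 m.

1.8038


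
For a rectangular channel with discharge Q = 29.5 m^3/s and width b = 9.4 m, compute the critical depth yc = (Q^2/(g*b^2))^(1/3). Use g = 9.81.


Using yc = (Q^2 / (g * b^2))^(1/3):
Q^2 = 29.5^2 = 870.25.
g * b^2 = 9.81 * 9.4^2 = 9.81 * 88.36 = 866.81.
Q^2 / (g*b^2) = 870.25 / 866.81 = 1.004.
yc = 1.004^(1/3) = 1.0013 m.

1.0013


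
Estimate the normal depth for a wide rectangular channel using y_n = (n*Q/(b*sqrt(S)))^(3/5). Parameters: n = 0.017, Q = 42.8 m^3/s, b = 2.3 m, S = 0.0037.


We use the wide-channel approximation y_n = (n*Q/(b*sqrt(S)))^(3/5).
sqrt(S) = sqrt(0.0037) = 0.060828.
Numerator: n*Q = 0.017 * 42.8 = 0.7276.
Denominator: b*sqrt(S) = 2.3 * 0.060828 = 0.139904.
arg = 5.2007.
y_n = 5.2007^(3/5) = 2.6893 m.

2.6893


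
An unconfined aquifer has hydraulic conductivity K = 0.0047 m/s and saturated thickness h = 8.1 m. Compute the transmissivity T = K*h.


Transmissivity is defined as T = K * h.
T = 0.0047 * 8.1
  = 0.0381 m^2/s.

0.0381


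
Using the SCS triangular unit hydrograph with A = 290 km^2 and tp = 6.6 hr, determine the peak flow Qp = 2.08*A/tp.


SCS formula: Qp = 2.08 * A / tp.
Qp = 2.08 * 290 / 6.6
   = 603.2 / 6.6
   = 91.39 m^3/s per cm.

91.39


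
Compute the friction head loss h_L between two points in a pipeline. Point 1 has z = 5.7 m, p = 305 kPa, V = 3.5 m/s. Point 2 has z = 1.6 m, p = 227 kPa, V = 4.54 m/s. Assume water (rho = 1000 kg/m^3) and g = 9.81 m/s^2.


Total head at each section: H = z + p/(rho*g) + V^2/(2g).
H1 = 5.7 + 305*1000/(1000*9.81) + 3.5^2/(2*9.81)
   = 5.7 + 31.091 + 0.6244
   = 37.415 m.
H2 = 1.6 + 227*1000/(1000*9.81) + 4.54^2/(2*9.81)
   = 1.6 + 23.14 + 1.0505
   = 25.79 m.
h_L = H1 - H2 = 37.415 - 25.79 = 11.625 m.

11.625


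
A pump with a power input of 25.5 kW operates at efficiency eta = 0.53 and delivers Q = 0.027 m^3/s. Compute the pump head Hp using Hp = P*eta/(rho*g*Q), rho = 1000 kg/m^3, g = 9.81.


Pump head formula: Hp = P * eta / (rho * g * Q).
Numerator: P * eta = 25.5 * 1000 * 0.53 = 13515.0 W.
Denominator: rho * g * Q = 1000 * 9.81 * 0.027 = 264.87.
Hp = 13515.0 / 264.87 = 51.03 m.

51.03


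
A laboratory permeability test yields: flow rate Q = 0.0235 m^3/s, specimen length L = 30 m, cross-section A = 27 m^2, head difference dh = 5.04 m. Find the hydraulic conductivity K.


From K = Q*L / (A*dh):
Numerator: Q*L = 0.0235 * 30 = 0.705.
Denominator: A*dh = 27 * 5.04 = 136.08.
K = 0.705 / 136.08 = 0.005181 m/s.

0.005181


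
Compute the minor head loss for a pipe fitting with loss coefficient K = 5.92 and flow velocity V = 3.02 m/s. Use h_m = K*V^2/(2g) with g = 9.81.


Minor loss formula: h_m = K * V^2/(2g).
V^2 = 3.02^2 = 9.1204.
V^2/(2g) = 9.1204 / 19.62 = 0.4649 m.
h_m = 5.92 * 0.4649 = 2.7519 m.

2.7519


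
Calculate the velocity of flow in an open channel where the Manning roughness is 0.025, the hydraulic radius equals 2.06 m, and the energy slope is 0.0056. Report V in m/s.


Manning's equation gives V = (1/n) * R^(2/3) * S^(1/2).
First, compute R^(2/3) = 2.06^(2/3) = 1.619.
Next, S^(1/2) = 0.0056^(1/2) = 0.074833.
Then 1/n = 1/0.025 = 40.0.
V = 40.0 * 1.619 * 0.074833 = 4.8462 m/s.

4.8462


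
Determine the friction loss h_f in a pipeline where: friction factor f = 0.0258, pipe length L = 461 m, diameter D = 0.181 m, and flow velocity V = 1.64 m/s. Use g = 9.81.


Darcy-Weisbach equation: h_f = f * (L/D) * V^2/(2g).
f * L/D = 0.0258 * 461/0.181 = 65.7116.
V^2/(2g) = 1.64^2 / (2*9.81) = 2.6896 / 19.62 = 0.1371 m.
h_f = 65.7116 * 0.1371 = 9.008 m.

9.008


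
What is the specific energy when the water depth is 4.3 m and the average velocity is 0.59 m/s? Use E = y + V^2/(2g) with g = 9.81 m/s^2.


Specific energy E = y + V^2/(2g).
Velocity head = V^2/(2g) = 0.59^2 / (2*9.81) = 0.3481 / 19.62 = 0.0177 m.
E = 4.3 + 0.0177 = 4.3177 m.

4.3177


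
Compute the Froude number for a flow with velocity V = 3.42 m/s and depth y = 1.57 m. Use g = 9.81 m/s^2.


The Froude number is defined as Fr = V / sqrt(g*y).
g*y = 9.81 * 1.57 = 15.4017.
sqrt(g*y) = sqrt(15.4017) = 3.9245.
Fr = 3.42 / 3.9245 = 0.8714.

0.8714


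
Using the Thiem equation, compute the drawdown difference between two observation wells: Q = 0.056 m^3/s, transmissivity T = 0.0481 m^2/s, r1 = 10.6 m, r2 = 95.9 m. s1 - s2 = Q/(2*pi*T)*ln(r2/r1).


Thiem equation: s1 - s2 = Q/(2*pi*T) * ln(r2/r1).
ln(r2/r1) = ln(95.9/10.6) = 2.2025.
Q/(2*pi*T) = 0.056 / (2*pi*0.0481) = 0.056 / 0.3022 = 0.1853.
s1 - s2 = 0.1853 * 2.2025 = 0.4081 m.

0.4081


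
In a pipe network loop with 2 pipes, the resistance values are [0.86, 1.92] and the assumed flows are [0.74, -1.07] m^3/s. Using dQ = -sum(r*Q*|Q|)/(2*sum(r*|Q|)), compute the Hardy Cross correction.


Numerator terms (r*Q*|Q|): 0.86*0.74*|0.74| = 0.4709; 1.92*-1.07*|-1.07| = -2.1982.
Sum of numerator = -1.7273.
Denominator terms (r*|Q|): 0.86*|0.74| = 0.6364; 1.92*|-1.07| = 2.0544.
2 * sum of denominator = 2 * 2.6908 = 5.3816.
dQ = --1.7273 / 5.3816 = 0.321 m^3/s.

0.321


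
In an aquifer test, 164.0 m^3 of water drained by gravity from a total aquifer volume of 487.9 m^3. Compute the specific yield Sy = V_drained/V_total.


Specific yield Sy = Volume drained / Total volume.
Sy = 164.0 / 487.9
   = 0.3361.

0.3361


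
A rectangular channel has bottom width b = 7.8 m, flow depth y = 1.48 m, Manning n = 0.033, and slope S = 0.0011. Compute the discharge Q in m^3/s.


For a rectangular channel, the cross-sectional area A = b * y = 7.8 * 1.48 = 11.54 m^2.
The wetted perimeter P = b + 2y = 7.8 + 2*1.48 = 10.76 m.
Hydraulic radius R = A/P = 11.54/10.76 = 1.0729 m.
Velocity V = (1/n)*R^(2/3)*S^(1/2) = (1/0.033)*1.0729^(2/3)*0.0011^(1/2) = 1.0533 m/s.
Discharge Q = A * V = 11.54 * 1.0533 = 12.159 m^3/s.

12.159


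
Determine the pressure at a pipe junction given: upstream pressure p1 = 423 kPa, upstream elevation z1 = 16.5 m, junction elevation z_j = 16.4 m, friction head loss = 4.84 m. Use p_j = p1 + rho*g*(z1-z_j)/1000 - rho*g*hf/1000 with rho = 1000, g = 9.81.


Junction pressure: p_j = p1 + rho*g*(z1 - z_j)/1000 - rho*g*hf/1000.
Elevation term = 1000*9.81*(16.5 - 16.4)/1000 = 0.981 kPa.
Friction term = 1000*9.81*4.84/1000 = 47.48 kPa.
p_j = 423 + 0.981 - 47.48 = 376.5 kPa.

376.5


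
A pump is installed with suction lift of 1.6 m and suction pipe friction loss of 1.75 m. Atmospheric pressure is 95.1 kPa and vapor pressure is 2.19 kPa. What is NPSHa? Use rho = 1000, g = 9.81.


NPSHa = p_atm/(rho*g) - z_s - hf_s - p_vap/(rho*g).
p_atm/(rho*g) = 95.1*1000 / (1000*9.81) = 9.694 m.
p_vap/(rho*g) = 2.19*1000 / (1000*9.81) = 0.223 m.
NPSHa = 9.694 - 1.6 - 1.75 - 0.223
      = 6.12 m.

6.12


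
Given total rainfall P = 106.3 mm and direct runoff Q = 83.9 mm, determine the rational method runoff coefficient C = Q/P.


The runoff coefficient C = runoff depth / rainfall depth.
C = 83.9 / 106.3
  = 0.7893.

0.7893


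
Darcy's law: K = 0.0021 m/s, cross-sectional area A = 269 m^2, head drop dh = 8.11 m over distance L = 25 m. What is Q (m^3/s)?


Darcy's law: Q = K * A * i, where i = dh/L.
Hydraulic gradient i = 8.11 / 25 = 0.3244.
Q = 0.0021 * 269 * 0.3244
  = 0.1833 m^3/s.

0.1833


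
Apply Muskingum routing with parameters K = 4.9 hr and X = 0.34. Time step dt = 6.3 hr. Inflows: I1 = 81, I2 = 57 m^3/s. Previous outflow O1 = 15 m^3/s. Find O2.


Muskingum coefficients:
denom = 2*K*(1-X) + dt = 2*4.9*(1-0.34) + 6.3 = 12.768.
C0 = (dt - 2*K*X)/denom = (6.3 - 2*4.9*0.34)/12.768 = 0.2325.
C1 = (dt + 2*K*X)/denom = (6.3 + 2*4.9*0.34)/12.768 = 0.7544.
C2 = (2*K*(1-X) - dt)/denom = 0.0132.
O2 = C0*I2 + C1*I1 + C2*O1
   = 0.2325*57 + 0.7544*81 + 0.0132*15
   = 74.55 m^3/s.

74.55


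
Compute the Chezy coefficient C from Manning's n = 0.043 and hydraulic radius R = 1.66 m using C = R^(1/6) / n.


The Chezy coefficient relates to Manning's n through C = R^(1/6) / n.
R^(1/6) = 1.66^(1/6) = 1.08814.
C = 1.08814 / 0.043 = 25.31 m^(1/2)/s.

25.31


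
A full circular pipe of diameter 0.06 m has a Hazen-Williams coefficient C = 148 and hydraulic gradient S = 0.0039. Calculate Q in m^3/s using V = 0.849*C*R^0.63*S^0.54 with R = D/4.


For a full circular pipe, R = D/4 = 0.06/4 = 0.015 m.
V = 0.849 * 148 * 0.015^0.63 * 0.0039^0.54
  = 0.849 * 148 * 0.070948 * 0.050024
  = 0.4459 m/s.
Pipe area A = pi*D^2/4 = pi*0.06^2/4 = 0.0028 m^2.
Q = A * V = 0.0028 * 0.4459 = 0.0013 m^3/s.

0.0013


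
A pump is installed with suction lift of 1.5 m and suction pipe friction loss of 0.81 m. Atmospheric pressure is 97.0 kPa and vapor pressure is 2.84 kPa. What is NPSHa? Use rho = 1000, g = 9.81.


NPSHa = p_atm/(rho*g) - z_s - hf_s - p_vap/(rho*g).
p_atm/(rho*g) = 97.0*1000 / (1000*9.81) = 9.888 m.
p_vap/(rho*g) = 2.84*1000 / (1000*9.81) = 0.29 m.
NPSHa = 9.888 - 1.5 - 0.81 - 0.29
      = 7.29 m.

7.29


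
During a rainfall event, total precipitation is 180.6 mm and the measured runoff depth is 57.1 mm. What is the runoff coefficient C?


The runoff coefficient C = runoff depth / rainfall depth.
C = 57.1 / 180.6
  = 0.3162.

0.3162


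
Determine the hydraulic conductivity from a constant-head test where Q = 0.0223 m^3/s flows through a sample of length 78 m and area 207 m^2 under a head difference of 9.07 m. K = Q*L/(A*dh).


From K = Q*L / (A*dh):
Numerator: Q*L = 0.0223 * 78 = 1.7394.
Denominator: A*dh = 207 * 9.07 = 1877.49.
K = 1.7394 / 1877.49 = 0.000926 m/s.

0.000926


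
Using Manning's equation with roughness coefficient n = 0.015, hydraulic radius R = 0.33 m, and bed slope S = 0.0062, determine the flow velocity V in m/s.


Manning's equation gives V = (1/n) * R^(2/3) * S^(1/2).
First, compute R^(2/3) = 0.33^(2/3) = 0.4775.
Next, S^(1/2) = 0.0062^(1/2) = 0.07874.
Then 1/n = 1/0.015 = 66.67.
V = 66.67 * 0.4775 * 0.07874 = 2.5068 m/s.

2.5068


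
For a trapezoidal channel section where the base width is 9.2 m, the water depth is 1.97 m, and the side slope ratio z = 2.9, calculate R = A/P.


For a trapezoidal section with side slope z:
A = (b + z*y)*y = (9.2 + 2.9*1.97)*1.97 = 29.379 m^2.
P = b + 2*y*sqrt(1 + z^2) = 9.2 + 2*1.97*sqrt(1 + 2.9^2) = 21.286 m.
R = A/P = 29.379 / 21.286 = 1.3802 m.

1.3802


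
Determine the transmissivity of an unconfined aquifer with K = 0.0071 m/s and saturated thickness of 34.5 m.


Transmissivity is defined as T = K * h.
T = 0.0071 * 34.5
  = 0.245 m^2/s.

0.245


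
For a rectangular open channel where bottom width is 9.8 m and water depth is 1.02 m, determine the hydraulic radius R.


For a rectangular section:
Flow area A = b * y = 9.8 * 1.02 = 10.0 m^2.
Wetted perimeter P = b + 2y = 9.8 + 2*1.02 = 11.84 m.
Hydraulic radius R = A/P = 10.0 / 11.84 = 0.8443 m.

0.8443


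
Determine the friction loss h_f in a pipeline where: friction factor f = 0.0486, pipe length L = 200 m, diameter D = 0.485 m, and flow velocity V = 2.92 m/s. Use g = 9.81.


Darcy-Weisbach equation: h_f = f * (L/D) * V^2/(2g).
f * L/D = 0.0486 * 200/0.485 = 20.0412.
V^2/(2g) = 2.92^2 / (2*9.81) = 8.5264 / 19.62 = 0.4346 m.
h_f = 20.0412 * 0.4346 = 8.709 m.

8.709


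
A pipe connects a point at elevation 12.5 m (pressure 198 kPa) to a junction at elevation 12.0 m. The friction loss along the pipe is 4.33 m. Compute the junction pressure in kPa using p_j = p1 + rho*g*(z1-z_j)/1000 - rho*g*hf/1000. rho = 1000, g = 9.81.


Junction pressure: p_j = p1 + rho*g*(z1 - z_j)/1000 - rho*g*hf/1000.
Elevation term = 1000*9.81*(12.5 - 12.0)/1000 = 4.905 kPa.
Friction term = 1000*9.81*4.33/1000 = 42.477 kPa.
p_j = 198 + 4.905 - 42.477 = 160.43 kPa.

160.43


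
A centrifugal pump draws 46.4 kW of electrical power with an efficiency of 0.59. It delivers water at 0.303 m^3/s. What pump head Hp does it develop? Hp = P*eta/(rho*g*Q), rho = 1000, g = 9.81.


Pump head formula: Hp = P * eta / (rho * g * Q).
Numerator: P * eta = 46.4 * 1000 * 0.59 = 27376.0 W.
Denominator: rho * g * Q = 1000 * 9.81 * 0.303 = 2972.43.
Hp = 27376.0 / 2972.43 = 9.21 m.

9.21


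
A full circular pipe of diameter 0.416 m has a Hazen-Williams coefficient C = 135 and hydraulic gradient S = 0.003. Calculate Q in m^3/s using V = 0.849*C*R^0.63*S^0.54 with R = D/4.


For a full circular pipe, R = D/4 = 0.416/4 = 0.104 m.
V = 0.849 * 135 * 0.104^0.63 * 0.003^0.54
  = 0.849 * 135 * 0.240287 * 0.043416
  = 1.1957 m/s.
Pipe area A = pi*D^2/4 = pi*0.416^2/4 = 0.1359 m^2.
Q = A * V = 0.1359 * 1.1957 = 0.1625 m^3/s.

0.1625


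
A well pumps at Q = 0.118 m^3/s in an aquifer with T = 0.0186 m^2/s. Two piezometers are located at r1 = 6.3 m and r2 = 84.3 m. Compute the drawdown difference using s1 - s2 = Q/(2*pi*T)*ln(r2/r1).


Thiem equation: s1 - s2 = Q/(2*pi*T) * ln(r2/r1).
ln(r2/r1) = ln(84.3/6.3) = 2.5938.
Q/(2*pi*T) = 0.118 / (2*pi*0.0186) = 0.118 / 0.1169 = 1.0097.
s1 - s2 = 1.0097 * 2.5938 = 2.619 m.

2.619


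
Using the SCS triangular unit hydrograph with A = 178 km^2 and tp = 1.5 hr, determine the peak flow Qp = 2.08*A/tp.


SCS formula: Qp = 2.08 * A / tp.
Qp = 2.08 * 178 / 1.5
   = 370.24 / 1.5
   = 246.83 m^3/s per cm.

246.83


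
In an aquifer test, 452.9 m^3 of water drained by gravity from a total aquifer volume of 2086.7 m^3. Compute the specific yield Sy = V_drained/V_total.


Specific yield Sy = Volume drained / Total volume.
Sy = 452.9 / 2086.7
   = 0.217.

0.217


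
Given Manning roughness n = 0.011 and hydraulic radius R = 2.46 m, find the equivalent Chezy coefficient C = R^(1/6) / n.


The Chezy coefficient relates to Manning's n through C = R^(1/6) / n.
R^(1/6) = 2.46^(1/6) = 1.161865.
C = 1.161865 / 0.011 = 105.62 m^(1/2)/s.

105.62


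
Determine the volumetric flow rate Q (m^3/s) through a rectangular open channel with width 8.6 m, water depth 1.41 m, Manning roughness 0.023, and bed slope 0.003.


For a rectangular channel, the cross-sectional area A = b * y = 8.6 * 1.41 = 12.13 m^2.
The wetted perimeter P = b + 2y = 8.6 + 2*1.41 = 11.42 m.
Hydraulic radius R = A/P = 12.13/11.42 = 1.0618 m.
Velocity V = (1/n)*R^(2/3)*S^(1/2) = (1/0.023)*1.0618^(2/3)*0.003^(1/2) = 2.4786 m/s.
Discharge Q = A * V = 12.13 * 2.4786 = 30.055 m^3/s.

30.055


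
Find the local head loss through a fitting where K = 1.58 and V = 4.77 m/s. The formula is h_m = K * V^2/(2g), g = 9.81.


Minor loss formula: h_m = K * V^2/(2g).
V^2 = 4.77^2 = 22.7529.
V^2/(2g) = 22.7529 / 19.62 = 1.1597 m.
h_m = 1.58 * 1.1597 = 1.8323 m.

1.8323


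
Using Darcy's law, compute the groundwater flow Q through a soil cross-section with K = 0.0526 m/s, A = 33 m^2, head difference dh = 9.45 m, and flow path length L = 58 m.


Darcy's law: Q = K * A * i, where i = dh/L.
Hydraulic gradient i = 9.45 / 58 = 0.162931.
Q = 0.0526 * 33 * 0.162931
  = 0.2828 m^3/s.

0.2828


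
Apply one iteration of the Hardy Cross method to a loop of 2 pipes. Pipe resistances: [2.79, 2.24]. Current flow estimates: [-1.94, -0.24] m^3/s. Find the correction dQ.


Numerator terms (r*Q*|Q|): 2.79*-1.94*|-1.94| = -10.5004; 2.24*-0.24*|-0.24| = -0.129.
Sum of numerator = -10.6295.
Denominator terms (r*|Q|): 2.79*|-1.94| = 5.4126; 2.24*|-0.24| = 0.5376.
2 * sum of denominator = 2 * 5.9502 = 11.9004.
dQ = --10.6295 / 11.9004 = 0.8932 m^3/s.

0.8932


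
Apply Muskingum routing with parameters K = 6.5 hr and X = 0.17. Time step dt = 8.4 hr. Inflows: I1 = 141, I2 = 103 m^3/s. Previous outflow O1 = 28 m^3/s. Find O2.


Muskingum coefficients:
denom = 2*K*(1-X) + dt = 2*6.5*(1-0.17) + 8.4 = 19.19.
C0 = (dt - 2*K*X)/denom = (8.4 - 2*6.5*0.17)/19.19 = 0.3226.
C1 = (dt + 2*K*X)/denom = (8.4 + 2*6.5*0.17)/19.19 = 0.5529.
C2 = (2*K*(1-X) - dt)/denom = 0.1245.
O2 = C0*I2 + C1*I1 + C2*O1
   = 0.3226*103 + 0.5529*141 + 0.1245*28
   = 114.67 m^3/s.

114.67


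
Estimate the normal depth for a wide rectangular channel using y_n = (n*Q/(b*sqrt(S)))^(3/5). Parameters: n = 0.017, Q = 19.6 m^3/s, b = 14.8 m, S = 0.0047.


We use the wide-channel approximation y_n = (n*Q/(b*sqrt(S)))^(3/5).
sqrt(S) = sqrt(0.0047) = 0.068557.
Numerator: n*Q = 0.017 * 19.6 = 0.3332.
Denominator: b*sqrt(S) = 14.8 * 0.068557 = 1.014644.
arg = 0.3284.
y_n = 0.3284^(3/5) = 0.5127 m.

0.5127


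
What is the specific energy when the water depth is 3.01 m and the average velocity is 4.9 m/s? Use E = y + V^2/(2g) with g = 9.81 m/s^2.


Specific energy E = y + V^2/(2g).
Velocity head = V^2/(2g) = 4.9^2 / (2*9.81) = 24.01 / 19.62 = 1.2238 m.
E = 3.01 + 1.2238 = 4.2338 m.

4.2338


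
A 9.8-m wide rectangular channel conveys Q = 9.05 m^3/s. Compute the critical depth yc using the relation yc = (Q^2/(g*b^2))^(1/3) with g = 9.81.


Using yc = (Q^2 / (g * b^2))^(1/3):
Q^2 = 9.05^2 = 81.9.
g * b^2 = 9.81 * 9.8^2 = 9.81 * 96.04 = 942.15.
Q^2 / (g*b^2) = 81.9 / 942.15 = 0.0869.
yc = 0.0869^(1/3) = 0.443 m.

0.443


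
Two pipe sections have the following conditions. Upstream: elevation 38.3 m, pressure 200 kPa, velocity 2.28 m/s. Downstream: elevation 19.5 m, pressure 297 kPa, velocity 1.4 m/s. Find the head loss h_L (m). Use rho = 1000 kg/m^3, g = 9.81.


Total head at each section: H = z + p/(rho*g) + V^2/(2g).
H1 = 38.3 + 200*1000/(1000*9.81) + 2.28^2/(2*9.81)
   = 38.3 + 20.387 + 0.265
   = 58.952 m.
H2 = 19.5 + 297*1000/(1000*9.81) + 1.4^2/(2*9.81)
   = 19.5 + 30.275 + 0.0999
   = 49.875 m.
h_L = H1 - H2 = 58.952 - 49.875 = 9.077 m.

9.077


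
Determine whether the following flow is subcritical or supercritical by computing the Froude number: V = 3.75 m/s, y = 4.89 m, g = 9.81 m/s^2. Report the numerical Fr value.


The Froude number is defined as Fr = V / sqrt(g*y).
g*y = 9.81 * 4.89 = 47.9709.
sqrt(g*y) = sqrt(47.9709) = 6.9261.
Fr = 3.75 / 6.9261 = 0.5414.
Since Fr < 1, the flow is subcritical.

0.5414


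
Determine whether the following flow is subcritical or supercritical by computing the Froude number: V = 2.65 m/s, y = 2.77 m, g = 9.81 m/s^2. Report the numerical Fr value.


The Froude number is defined as Fr = V / sqrt(g*y).
g*y = 9.81 * 2.77 = 27.1737.
sqrt(g*y) = sqrt(27.1737) = 5.2128.
Fr = 2.65 / 5.2128 = 0.5084.
Since Fr < 1, the flow is subcritical.

0.5084


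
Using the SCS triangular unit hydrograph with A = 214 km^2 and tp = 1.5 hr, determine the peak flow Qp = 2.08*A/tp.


SCS formula: Qp = 2.08 * A / tp.
Qp = 2.08 * 214 / 1.5
   = 445.12 / 1.5
   = 296.75 m^3/s per cm.

296.75


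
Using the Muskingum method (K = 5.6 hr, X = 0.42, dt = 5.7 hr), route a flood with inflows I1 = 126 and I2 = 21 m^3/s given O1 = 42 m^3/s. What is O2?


Muskingum coefficients:
denom = 2*K*(1-X) + dt = 2*5.6*(1-0.42) + 5.7 = 12.196.
C0 = (dt - 2*K*X)/denom = (5.7 - 2*5.6*0.42)/12.196 = 0.0817.
C1 = (dt + 2*K*X)/denom = (5.7 + 2*5.6*0.42)/12.196 = 0.8531.
C2 = (2*K*(1-X) - dt)/denom = 0.0653.
O2 = C0*I2 + C1*I1 + C2*O1
   = 0.0817*21 + 0.8531*126 + 0.0653*42
   = 111.94 m^3/s.

111.94


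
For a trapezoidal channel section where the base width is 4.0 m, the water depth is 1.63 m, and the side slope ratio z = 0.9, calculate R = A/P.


For a trapezoidal section with side slope z:
A = (b + z*y)*y = (4.0 + 0.9*1.63)*1.63 = 8.911 m^2.
P = b + 2*y*sqrt(1 + z^2) = 4.0 + 2*1.63*sqrt(1 + 0.9^2) = 8.386 m.
R = A/P = 8.911 / 8.386 = 1.0626 m.

1.0626


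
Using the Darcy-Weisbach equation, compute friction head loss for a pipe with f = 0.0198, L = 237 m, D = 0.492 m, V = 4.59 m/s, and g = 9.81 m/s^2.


Darcy-Weisbach equation: h_f = f * (L/D) * V^2/(2g).
f * L/D = 0.0198 * 237/0.492 = 9.5378.
V^2/(2g) = 4.59^2 / (2*9.81) = 21.0681 / 19.62 = 1.0738 m.
h_f = 9.5378 * 1.0738 = 10.242 m.

10.242


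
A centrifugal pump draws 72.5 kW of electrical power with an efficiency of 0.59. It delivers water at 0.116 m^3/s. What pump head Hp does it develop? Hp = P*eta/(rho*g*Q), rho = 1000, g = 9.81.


Pump head formula: Hp = P * eta / (rho * g * Q).
Numerator: P * eta = 72.5 * 1000 * 0.59 = 42775.0 W.
Denominator: rho * g * Q = 1000 * 9.81 * 0.116 = 1137.96.
Hp = 42775.0 / 1137.96 = 37.59 m.

37.59


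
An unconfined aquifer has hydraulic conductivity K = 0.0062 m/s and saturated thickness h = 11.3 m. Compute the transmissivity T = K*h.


Transmissivity is defined as T = K * h.
T = 0.0062 * 11.3
  = 0.0701 m^2/s.

0.0701


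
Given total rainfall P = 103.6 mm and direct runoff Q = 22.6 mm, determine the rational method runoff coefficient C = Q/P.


The runoff coefficient C = runoff depth / rainfall depth.
C = 22.6 / 103.6
  = 0.2181.

0.2181


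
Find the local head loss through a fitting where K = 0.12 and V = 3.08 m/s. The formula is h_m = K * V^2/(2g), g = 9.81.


Minor loss formula: h_m = K * V^2/(2g).
V^2 = 3.08^2 = 9.4864.
V^2/(2g) = 9.4864 / 19.62 = 0.4835 m.
h_m = 0.12 * 0.4835 = 0.058 m.

0.058


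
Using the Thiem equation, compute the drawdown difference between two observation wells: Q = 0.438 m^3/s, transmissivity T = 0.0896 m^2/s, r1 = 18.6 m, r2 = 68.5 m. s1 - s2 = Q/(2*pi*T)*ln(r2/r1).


Thiem equation: s1 - s2 = Q/(2*pi*T) * ln(r2/r1).
ln(r2/r1) = ln(68.5/18.6) = 1.3037.
Q/(2*pi*T) = 0.438 / (2*pi*0.0896) = 0.438 / 0.563 = 0.778.
s1 - s2 = 0.778 * 1.3037 = 1.0143 m.

1.0143


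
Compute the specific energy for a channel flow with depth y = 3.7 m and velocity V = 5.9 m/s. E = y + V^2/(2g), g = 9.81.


Specific energy E = y + V^2/(2g).
Velocity head = V^2/(2g) = 5.9^2 / (2*9.81) = 34.81 / 19.62 = 1.7742 m.
E = 3.7 + 1.7742 = 5.4742 m.

5.4742


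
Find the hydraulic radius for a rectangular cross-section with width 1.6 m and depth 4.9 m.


For a rectangular section:
Flow area A = b * y = 1.6 * 4.9 = 7.84 m^2.
Wetted perimeter P = b + 2y = 1.6 + 2*4.9 = 11.4 m.
Hydraulic radius R = A/P = 7.84 / 11.4 = 0.6877 m.

0.6877


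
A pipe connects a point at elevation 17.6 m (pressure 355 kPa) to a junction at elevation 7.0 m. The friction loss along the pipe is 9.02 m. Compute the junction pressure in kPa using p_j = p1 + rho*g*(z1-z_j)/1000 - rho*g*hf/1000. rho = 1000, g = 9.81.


Junction pressure: p_j = p1 + rho*g*(z1 - z_j)/1000 - rho*g*hf/1000.
Elevation term = 1000*9.81*(17.6 - 7.0)/1000 = 103.986 kPa.
Friction term = 1000*9.81*9.02/1000 = 88.486 kPa.
p_j = 355 + 103.986 - 88.486 = 370.5 kPa.

370.5


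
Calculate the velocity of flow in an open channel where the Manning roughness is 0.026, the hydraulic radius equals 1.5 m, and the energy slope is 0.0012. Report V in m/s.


Manning's equation gives V = (1/n) * R^(2/3) * S^(1/2).
First, compute R^(2/3) = 1.5^(2/3) = 1.3104.
Next, S^(1/2) = 0.0012^(1/2) = 0.034641.
Then 1/n = 1/0.026 = 38.46.
V = 38.46 * 1.3104 * 0.034641 = 1.7459 m/s.

1.7459


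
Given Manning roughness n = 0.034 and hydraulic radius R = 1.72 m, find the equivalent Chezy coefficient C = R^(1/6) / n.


The Chezy coefficient relates to Manning's n through C = R^(1/6) / n.
R^(1/6) = 1.72^(1/6) = 1.094598.
C = 1.094598 / 0.034 = 32.19 m^(1/2)/s.

32.19


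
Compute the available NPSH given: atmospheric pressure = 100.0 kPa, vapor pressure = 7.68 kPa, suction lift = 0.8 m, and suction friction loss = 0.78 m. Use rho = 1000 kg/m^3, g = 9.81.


NPSHa = p_atm/(rho*g) - z_s - hf_s - p_vap/(rho*g).
p_atm/(rho*g) = 100.0*1000 / (1000*9.81) = 10.194 m.
p_vap/(rho*g) = 7.68*1000 / (1000*9.81) = 0.783 m.
NPSHa = 10.194 - 0.8 - 0.78 - 0.783
      = 7.83 m.

7.83


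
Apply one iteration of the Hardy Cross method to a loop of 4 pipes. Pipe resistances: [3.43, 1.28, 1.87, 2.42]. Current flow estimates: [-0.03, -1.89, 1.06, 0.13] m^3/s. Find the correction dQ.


Numerator terms (r*Q*|Q|): 3.43*-0.03*|-0.03| = -0.0031; 1.28*-1.89*|-1.89| = -4.5723; 1.87*1.06*|1.06| = 2.1011; 2.42*0.13*|0.13| = 0.0409.
Sum of numerator = -2.4333.
Denominator terms (r*|Q|): 3.43*|-0.03| = 0.1029; 1.28*|-1.89| = 2.4192; 1.87*|1.06| = 1.9822; 2.42*|0.13| = 0.3146.
2 * sum of denominator = 2 * 4.8189 = 9.6378.
dQ = --2.4333 / 9.6378 = 0.2525 m^3/s.

0.2525


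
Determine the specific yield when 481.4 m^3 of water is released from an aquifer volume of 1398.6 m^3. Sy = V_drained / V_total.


Specific yield Sy = Volume drained / Total volume.
Sy = 481.4 / 1398.6
   = 0.3442.

0.3442


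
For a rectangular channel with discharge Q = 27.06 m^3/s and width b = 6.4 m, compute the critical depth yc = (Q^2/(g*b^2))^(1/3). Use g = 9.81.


Using yc = (Q^2 / (g * b^2))^(1/3):
Q^2 = 27.06^2 = 732.24.
g * b^2 = 9.81 * 6.4^2 = 9.81 * 40.96 = 401.82.
Q^2 / (g*b^2) = 732.24 / 401.82 = 1.8223.
yc = 1.8223^(1/3) = 1.2214 m.

1.2214


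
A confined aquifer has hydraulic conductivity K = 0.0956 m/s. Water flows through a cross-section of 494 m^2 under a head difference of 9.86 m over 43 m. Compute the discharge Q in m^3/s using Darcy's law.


Darcy's law: Q = K * A * i, where i = dh/L.
Hydraulic gradient i = 9.86 / 43 = 0.229302.
Q = 0.0956 * 494 * 0.229302
  = 10.8291 m^3/s.

10.8291


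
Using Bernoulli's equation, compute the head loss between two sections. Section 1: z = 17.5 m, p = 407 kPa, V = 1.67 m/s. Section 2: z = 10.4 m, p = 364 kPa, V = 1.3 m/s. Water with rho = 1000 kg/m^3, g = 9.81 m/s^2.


Total head at each section: H = z + p/(rho*g) + V^2/(2g).
H1 = 17.5 + 407*1000/(1000*9.81) + 1.67^2/(2*9.81)
   = 17.5 + 41.488 + 0.1421
   = 59.13 m.
H2 = 10.4 + 364*1000/(1000*9.81) + 1.3^2/(2*9.81)
   = 10.4 + 37.105 + 0.0861
   = 47.591 m.
h_L = H1 - H2 = 59.13 - 47.591 = 11.539 m.

11.539


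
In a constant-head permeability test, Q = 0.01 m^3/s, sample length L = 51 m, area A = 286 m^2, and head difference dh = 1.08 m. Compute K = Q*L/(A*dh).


From K = Q*L / (A*dh):
Numerator: Q*L = 0.01 * 51 = 0.51.
Denominator: A*dh = 286 * 1.08 = 308.88.
K = 0.51 / 308.88 = 0.001651 m/s.

0.001651


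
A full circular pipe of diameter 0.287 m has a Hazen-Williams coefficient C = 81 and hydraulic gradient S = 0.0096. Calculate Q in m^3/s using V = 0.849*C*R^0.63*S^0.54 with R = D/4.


For a full circular pipe, R = D/4 = 0.287/4 = 0.0717 m.
V = 0.849 * 81 * 0.0717^0.63 * 0.0096^0.54
  = 0.849 * 81 * 0.190181 * 0.081363
  = 1.0641 m/s.
Pipe area A = pi*D^2/4 = pi*0.287^2/4 = 0.0647 m^2.
Q = A * V = 0.0647 * 1.0641 = 0.0688 m^3/s.

0.0688


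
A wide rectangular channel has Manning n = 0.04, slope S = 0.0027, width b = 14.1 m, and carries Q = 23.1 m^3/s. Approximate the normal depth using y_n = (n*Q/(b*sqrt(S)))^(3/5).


We use the wide-channel approximation y_n = (n*Q/(b*sqrt(S)))^(3/5).
sqrt(S) = sqrt(0.0027) = 0.051962.
Numerator: n*Q = 0.04 * 23.1 = 0.924.
Denominator: b*sqrt(S) = 14.1 * 0.051962 = 0.732664.
arg = 1.2612.
y_n = 1.2612^(3/5) = 1.1494 m.

1.1494


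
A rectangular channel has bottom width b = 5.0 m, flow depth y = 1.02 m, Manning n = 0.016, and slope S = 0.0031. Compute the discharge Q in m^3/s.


For a rectangular channel, the cross-sectional area A = b * y = 5.0 * 1.02 = 5.1 m^2.
The wetted perimeter P = b + 2y = 5.0 + 2*1.02 = 7.04 m.
Hydraulic radius R = A/P = 5.1/7.04 = 0.7244 m.
Velocity V = (1/n)*R^(2/3)*S^(1/2) = (1/0.016)*0.7244^(2/3)*0.0031^(1/2) = 2.8069 m/s.
Discharge Q = A * V = 5.1 * 2.8069 = 14.315 m^3/s.

14.315


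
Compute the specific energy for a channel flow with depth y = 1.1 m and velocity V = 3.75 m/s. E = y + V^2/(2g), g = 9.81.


Specific energy E = y + V^2/(2g).
Velocity head = V^2/(2g) = 3.75^2 / (2*9.81) = 14.0625 / 19.62 = 0.7167 m.
E = 1.1 + 0.7167 = 1.8167 m.

1.8167


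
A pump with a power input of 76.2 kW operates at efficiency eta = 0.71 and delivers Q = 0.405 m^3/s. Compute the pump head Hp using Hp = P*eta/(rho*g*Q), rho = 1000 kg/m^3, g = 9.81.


Pump head formula: Hp = P * eta / (rho * g * Q).
Numerator: P * eta = 76.2 * 1000 * 0.71 = 54102.0 W.
Denominator: rho * g * Q = 1000 * 9.81 * 0.405 = 3973.05.
Hp = 54102.0 / 3973.05 = 13.62 m.

13.62


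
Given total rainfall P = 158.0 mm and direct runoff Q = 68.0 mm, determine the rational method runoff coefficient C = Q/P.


The runoff coefficient C = runoff depth / rainfall depth.
C = 68.0 / 158.0
  = 0.4304.

0.4304


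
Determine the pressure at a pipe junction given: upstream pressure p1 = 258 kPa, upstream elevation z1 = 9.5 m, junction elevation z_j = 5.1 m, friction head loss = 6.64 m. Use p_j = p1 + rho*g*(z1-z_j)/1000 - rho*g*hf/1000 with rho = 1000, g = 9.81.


Junction pressure: p_j = p1 + rho*g*(z1 - z_j)/1000 - rho*g*hf/1000.
Elevation term = 1000*9.81*(9.5 - 5.1)/1000 = 43.164 kPa.
Friction term = 1000*9.81*6.64/1000 = 65.138 kPa.
p_j = 258 + 43.164 - 65.138 = 236.03 kPa.

236.03


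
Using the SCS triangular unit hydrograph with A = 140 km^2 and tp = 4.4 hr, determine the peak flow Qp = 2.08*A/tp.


SCS formula: Qp = 2.08 * A / tp.
Qp = 2.08 * 140 / 4.4
   = 291.2 / 4.4
   = 66.18 m^3/s per cm.

66.18


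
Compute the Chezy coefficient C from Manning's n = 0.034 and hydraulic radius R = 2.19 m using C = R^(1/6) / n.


The Chezy coefficient relates to Manning's n through C = R^(1/6) / n.
R^(1/6) = 2.19^(1/6) = 1.139569.
C = 1.139569 / 0.034 = 33.52 m^(1/2)/s.

33.52


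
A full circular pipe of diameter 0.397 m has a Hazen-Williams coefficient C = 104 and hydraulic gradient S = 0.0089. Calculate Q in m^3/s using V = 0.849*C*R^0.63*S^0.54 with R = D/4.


For a full circular pipe, R = D/4 = 0.397/4 = 0.0993 m.
V = 0.849 * 104 * 0.0993^0.63 * 0.0089^0.54
  = 0.849 * 104 * 0.233314 * 0.078104
  = 1.609 m/s.
Pipe area A = pi*D^2/4 = pi*0.397^2/4 = 0.1238 m^2.
Q = A * V = 0.1238 * 1.609 = 0.1992 m^3/s.

0.1992


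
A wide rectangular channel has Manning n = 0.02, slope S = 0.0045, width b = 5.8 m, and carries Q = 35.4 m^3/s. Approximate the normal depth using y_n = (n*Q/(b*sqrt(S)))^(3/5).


We use the wide-channel approximation y_n = (n*Q/(b*sqrt(S)))^(3/5).
sqrt(S) = sqrt(0.0045) = 0.067082.
Numerator: n*Q = 0.02 * 35.4 = 0.708.
Denominator: b*sqrt(S) = 5.8 * 0.067082 = 0.389076.
arg = 1.8197.
y_n = 1.8197^(3/5) = 1.4322 m.

1.4322


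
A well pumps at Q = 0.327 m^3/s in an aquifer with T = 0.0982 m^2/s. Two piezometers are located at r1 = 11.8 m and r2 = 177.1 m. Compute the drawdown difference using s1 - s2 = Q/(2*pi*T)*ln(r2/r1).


Thiem equation: s1 - s2 = Q/(2*pi*T) * ln(r2/r1).
ln(r2/r1) = ln(177.1/11.8) = 2.7086.
Q/(2*pi*T) = 0.327 / (2*pi*0.0982) = 0.327 / 0.617 = 0.53.
s1 - s2 = 0.53 * 2.7086 = 1.4355 m.

1.4355


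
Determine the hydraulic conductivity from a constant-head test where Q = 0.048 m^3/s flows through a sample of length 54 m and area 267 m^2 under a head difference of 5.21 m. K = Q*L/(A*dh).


From K = Q*L / (A*dh):
Numerator: Q*L = 0.048 * 54 = 2.592.
Denominator: A*dh = 267 * 5.21 = 1391.07.
K = 2.592 / 1391.07 = 0.001863 m/s.

0.001863


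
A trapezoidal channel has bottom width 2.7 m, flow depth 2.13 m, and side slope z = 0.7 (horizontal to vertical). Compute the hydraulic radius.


For a trapezoidal section with side slope z:
A = (b + z*y)*y = (2.7 + 0.7*2.13)*2.13 = 8.927 m^2.
P = b + 2*y*sqrt(1 + z^2) = 2.7 + 2*2.13*sqrt(1 + 0.7^2) = 7.9 m.
R = A/P = 8.927 / 7.9 = 1.13 m.

1.13
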